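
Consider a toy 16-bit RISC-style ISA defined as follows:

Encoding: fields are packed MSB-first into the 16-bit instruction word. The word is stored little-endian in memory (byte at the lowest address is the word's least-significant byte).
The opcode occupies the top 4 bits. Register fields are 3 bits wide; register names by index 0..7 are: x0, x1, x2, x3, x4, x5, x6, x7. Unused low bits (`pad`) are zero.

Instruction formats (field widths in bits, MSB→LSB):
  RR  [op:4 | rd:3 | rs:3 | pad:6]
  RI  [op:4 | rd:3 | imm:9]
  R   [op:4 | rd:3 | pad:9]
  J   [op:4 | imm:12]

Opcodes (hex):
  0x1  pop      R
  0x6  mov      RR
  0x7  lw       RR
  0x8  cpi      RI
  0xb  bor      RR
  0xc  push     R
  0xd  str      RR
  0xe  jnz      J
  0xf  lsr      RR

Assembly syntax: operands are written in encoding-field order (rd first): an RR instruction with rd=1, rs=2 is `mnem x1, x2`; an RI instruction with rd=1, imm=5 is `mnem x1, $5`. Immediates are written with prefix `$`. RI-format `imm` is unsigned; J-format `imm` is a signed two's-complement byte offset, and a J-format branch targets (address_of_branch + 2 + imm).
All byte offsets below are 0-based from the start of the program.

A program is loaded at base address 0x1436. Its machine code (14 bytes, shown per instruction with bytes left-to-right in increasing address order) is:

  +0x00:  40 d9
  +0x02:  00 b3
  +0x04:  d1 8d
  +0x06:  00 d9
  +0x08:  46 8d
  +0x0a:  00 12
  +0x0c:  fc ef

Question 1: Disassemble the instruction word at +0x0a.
@+0a  little-endian(00 12) = 0x1200
  opcode bits[15:12]=0x1: pop/R
  rd@[11:9]=0x1 ⇒ x1

pop x1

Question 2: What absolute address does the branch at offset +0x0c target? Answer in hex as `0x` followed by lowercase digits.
0x1440

[0c] fc ef → 0xeffc
  opcode bits[15:12]=0xe: jnz/J
  imm: (w>>0)&0xfff=0xffc (s12→-4) → $-4
  target = base 0x1436 + off 0x0c + 2 + imm -4 = 0x1440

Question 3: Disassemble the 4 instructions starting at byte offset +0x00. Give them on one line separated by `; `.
+0x00: 40 d9 ⇒ word 0xd940 (little)
  opcode bits[15:12]=0xd: str/RR
  rd: (w>>9)&0x7=0x4 → x4
  rs: (w>>6)&0x7=0x5 → x5
+0x02: 00 b3 ⇒ word 0xb300 (little)
  opcode bits[15:12]=0xb: bor/RR
  rd: (w>>9)&0x7=0x1 → x1
  rs: (w>>6)&0x7=0x4 → x4
+0x04: d1 8d ⇒ word 0x8dd1 (little)
  opcode bits[15:12]=0x8: cpi/RI
  rd: (w>>9)&0x7=0x6 → x6
  imm: (w>>0)&0x1ff=0x1d1 → $465
+0x06: 00 d9 ⇒ word 0xd900 (little)
  opcode bits[15:12]=0xd: str/RR
  rd: (w>>9)&0x7=0x4 → x4
  rs: (w>>6)&0x7=0x4 → x4

str x4, x5; bor x1, x4; cpi x6, $465; str x4, x4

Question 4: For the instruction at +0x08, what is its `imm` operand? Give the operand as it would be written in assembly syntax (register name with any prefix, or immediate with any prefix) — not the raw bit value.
off 0x08: read 46 8d as little → 0x8d46
  op=0x8d46>>12=0x8 ⇒ cpi (RI)
  rd@[11:9]=0x6 ⇒ x6
  imm@[8:0]=0x146 ⇒ $326

$326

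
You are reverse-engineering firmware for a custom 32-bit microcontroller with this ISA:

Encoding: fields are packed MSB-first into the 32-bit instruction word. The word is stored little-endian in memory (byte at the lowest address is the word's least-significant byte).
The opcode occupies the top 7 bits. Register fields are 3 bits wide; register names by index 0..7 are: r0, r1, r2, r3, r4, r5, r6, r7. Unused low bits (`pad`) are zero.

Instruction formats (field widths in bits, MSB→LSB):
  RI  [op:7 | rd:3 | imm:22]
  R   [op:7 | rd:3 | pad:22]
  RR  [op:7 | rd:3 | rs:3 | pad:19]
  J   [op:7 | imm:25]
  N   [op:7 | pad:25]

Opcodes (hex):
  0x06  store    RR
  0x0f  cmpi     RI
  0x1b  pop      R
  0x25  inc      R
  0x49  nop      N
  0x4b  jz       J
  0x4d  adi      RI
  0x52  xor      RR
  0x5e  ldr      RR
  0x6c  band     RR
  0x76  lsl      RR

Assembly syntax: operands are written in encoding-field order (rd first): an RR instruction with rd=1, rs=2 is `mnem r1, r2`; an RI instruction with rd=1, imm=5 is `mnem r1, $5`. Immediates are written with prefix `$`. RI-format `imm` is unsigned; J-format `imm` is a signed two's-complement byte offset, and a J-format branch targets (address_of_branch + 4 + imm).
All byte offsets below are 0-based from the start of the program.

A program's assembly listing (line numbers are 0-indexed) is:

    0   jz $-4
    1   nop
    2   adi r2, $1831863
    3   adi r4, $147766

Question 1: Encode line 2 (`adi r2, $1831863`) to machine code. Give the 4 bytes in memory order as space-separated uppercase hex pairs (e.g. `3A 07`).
2. adi fields op=0x4d:7|rd=2:3|imm=1831863:22 → word 9a9bf3b7h → b7 f3 9b 9a

B7 F3 9B 9A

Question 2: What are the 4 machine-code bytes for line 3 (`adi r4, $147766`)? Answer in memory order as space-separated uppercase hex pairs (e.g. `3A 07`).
line 3 (adi): pack op=0x4d:7|rd=4:3|imm=147766:22 = 0x9b024136; little→ 36 41 02 9b

36 41 02 9B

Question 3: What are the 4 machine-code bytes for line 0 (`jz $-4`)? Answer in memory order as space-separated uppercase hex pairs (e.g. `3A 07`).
L0: jz op=0x4b:7|imm=-4:25 ⇒ 0x97fffffc ⇒ little fc ff ff 97

FC FF FF 97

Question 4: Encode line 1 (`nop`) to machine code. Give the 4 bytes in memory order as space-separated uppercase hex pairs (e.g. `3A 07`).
00 00 00 92

1. nop fields op=0x49:7|pad=0:25 → word 92000000h → 00 00 00 92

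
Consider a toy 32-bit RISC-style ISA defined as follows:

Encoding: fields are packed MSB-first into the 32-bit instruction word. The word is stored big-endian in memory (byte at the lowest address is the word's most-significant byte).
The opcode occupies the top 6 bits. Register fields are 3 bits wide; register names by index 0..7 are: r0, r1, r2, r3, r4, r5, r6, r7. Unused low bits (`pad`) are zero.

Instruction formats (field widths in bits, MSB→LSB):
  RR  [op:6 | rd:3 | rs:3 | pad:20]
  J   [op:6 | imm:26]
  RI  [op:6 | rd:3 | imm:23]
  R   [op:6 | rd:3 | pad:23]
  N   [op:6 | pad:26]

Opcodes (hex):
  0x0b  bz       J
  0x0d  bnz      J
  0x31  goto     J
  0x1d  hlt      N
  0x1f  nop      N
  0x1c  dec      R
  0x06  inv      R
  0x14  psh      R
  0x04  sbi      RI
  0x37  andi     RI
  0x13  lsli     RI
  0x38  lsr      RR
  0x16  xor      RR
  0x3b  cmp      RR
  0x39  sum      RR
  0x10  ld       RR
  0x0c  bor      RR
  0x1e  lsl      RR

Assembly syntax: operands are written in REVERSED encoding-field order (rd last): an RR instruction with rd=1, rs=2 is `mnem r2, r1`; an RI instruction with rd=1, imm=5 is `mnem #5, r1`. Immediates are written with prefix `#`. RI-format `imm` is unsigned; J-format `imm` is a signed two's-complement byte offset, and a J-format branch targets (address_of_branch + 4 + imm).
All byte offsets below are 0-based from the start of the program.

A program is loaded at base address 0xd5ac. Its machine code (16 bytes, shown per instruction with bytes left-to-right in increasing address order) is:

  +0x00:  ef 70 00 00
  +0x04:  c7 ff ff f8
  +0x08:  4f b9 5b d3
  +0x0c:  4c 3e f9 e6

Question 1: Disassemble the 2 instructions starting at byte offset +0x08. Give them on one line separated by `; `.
lsli #3759059, r7; lsli #4127206, r0

@+08  big-endian(4f b9 5b d3) = 0x4fb95bd3
  op=0x4fb95bd3>>26=0x13 ⇒ lsli (RI)
  [25:23] rd=7 = r7
  [22:0] imm=3759059 = #3759059
@+0c  big-endian(4c 3e f9 e6) = 0x4c3ef9e6
  op=0x4c3ef9e6>>26=0x13 ⇒ lsli (RI)
  [25:23] rd=0 = r0
  [22:0] imm=4127206 = #4127206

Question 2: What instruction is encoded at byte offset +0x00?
@+00  big-endian(ef 70 00 00) = 0xef700000
  top 6b → 0x3b → cmp [RR]
  rd@[25:23]=0x6 ⇒ r6
  rs@[22:20]=0x7 ⇒ r7

cmp r7, r6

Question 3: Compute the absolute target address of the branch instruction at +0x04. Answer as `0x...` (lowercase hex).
0xd5ac

@+04  big-endian(c7 ff ff f8) = 0xc7fffff8
  op=0xc7fffff8>>26=0x31 ⇒ goto (J)
  imm@[25:0]=0x3fffff8 (s26→-8) ⇒ #-8
  target = base 0xd5ac + off 0x04 + 4 + imm -8 = 0xd5ac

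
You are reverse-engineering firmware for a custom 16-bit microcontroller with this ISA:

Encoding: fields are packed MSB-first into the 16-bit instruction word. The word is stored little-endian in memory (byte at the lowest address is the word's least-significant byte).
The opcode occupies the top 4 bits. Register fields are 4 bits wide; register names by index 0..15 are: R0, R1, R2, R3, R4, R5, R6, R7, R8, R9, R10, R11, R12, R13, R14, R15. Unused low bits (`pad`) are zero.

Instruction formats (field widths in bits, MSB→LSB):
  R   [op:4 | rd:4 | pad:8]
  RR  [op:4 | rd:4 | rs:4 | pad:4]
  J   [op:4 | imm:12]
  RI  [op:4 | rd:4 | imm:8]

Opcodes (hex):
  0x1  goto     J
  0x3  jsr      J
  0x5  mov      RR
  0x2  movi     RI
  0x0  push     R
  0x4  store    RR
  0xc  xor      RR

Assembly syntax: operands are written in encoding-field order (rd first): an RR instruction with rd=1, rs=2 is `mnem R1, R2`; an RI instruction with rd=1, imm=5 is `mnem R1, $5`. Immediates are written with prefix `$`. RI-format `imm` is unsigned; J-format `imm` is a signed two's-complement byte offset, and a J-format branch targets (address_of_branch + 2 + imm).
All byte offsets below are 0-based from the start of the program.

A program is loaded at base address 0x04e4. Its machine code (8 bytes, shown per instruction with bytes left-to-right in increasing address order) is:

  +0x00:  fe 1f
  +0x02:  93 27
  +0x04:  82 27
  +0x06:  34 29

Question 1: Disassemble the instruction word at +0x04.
movi R7, $130

+0x04: 82 27 ⇒ word 0x2782 (little)
  top 4b → 0x2 → movi [RI]
  [11:8] rd=7 = R7
  [7:0] imm=130 = $130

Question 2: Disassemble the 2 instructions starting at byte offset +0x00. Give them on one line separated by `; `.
+0x00: fe 1f ⇒ word 0x1ffe (little)
  op=0x1ffe>>12=0x1 ⇒ goto (J)
  imm@[11:0]=0xffe (s12→-2) ⇒ $-2
+0x02: 93 27 ⇒ word 0x2793 (little)
  op=0x2793>>12=0x2 ⇒ movi (RI)
  rd@[11:8]=0x7 ⇒ R7
  imm@[7:0]=0x93 ⇒ $147

goto $-2; movi R7, $147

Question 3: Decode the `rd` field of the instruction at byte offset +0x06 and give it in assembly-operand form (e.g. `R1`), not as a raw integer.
R9

[06] 34 29 → 0x2934
  top 4b → 0x2 → movi [RI]
  rd: (w>>8)&0xf=0x9 → R9
  imm: (w>>0)&0xff=0x34 → $52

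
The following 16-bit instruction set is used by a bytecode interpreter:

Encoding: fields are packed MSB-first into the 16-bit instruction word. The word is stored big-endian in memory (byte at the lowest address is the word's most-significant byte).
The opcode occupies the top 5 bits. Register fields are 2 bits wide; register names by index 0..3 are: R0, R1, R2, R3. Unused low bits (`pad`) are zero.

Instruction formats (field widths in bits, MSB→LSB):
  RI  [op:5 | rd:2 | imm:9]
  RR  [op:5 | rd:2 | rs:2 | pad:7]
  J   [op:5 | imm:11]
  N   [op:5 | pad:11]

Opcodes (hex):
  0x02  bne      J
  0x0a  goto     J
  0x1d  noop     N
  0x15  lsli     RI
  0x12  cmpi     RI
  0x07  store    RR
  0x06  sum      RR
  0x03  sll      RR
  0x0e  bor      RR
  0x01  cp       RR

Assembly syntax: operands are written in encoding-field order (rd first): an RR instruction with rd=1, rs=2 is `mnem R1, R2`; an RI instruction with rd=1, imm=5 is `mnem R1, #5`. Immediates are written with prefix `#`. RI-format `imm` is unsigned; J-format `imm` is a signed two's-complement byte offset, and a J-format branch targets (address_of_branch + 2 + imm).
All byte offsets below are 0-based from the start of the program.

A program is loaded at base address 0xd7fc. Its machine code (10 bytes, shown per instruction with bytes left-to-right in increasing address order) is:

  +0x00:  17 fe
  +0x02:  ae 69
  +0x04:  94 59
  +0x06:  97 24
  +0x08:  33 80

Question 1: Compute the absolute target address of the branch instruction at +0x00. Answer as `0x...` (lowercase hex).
[00] 17 fe → 0x17fe
  top 5b → 0x2 → bne [J]
  imm@[10:0]=0x7fe (s11→-2) ⇒ #-2
  target = base 0xd7fc + off 0x00 + 2 + imm -2 = 0xd7fc

0xd7fc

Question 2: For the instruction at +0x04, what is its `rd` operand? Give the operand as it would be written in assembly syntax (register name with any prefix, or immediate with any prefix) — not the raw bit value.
[04] 94 59 → 0x9459
  top 5b → 0x12 → cmpi [RI]
  rd@[10:9]=0x2 ⇒ R2
  imm@[8:0]=0x59 ⇒ #89

R2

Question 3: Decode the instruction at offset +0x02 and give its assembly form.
lsli R3, #105

+0x02: ae 69 ⇒ word 0xae69 (big)
  op=0xae69>>11=0x15 ⇒ lsli (RI)
  rd@[10:9]=0x3 ⇒ R3
  imm@[8:0]=0x69 ⇒ #105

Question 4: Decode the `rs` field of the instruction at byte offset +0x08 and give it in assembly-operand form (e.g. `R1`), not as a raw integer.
R3

[08] 33 80 → 0x3380
  opcode bits[15:11]=0x6: sum/RR
  rd@[10:9]=0x1 ⇒ R1
  rs@[8:7]=0x3 ⇒ R3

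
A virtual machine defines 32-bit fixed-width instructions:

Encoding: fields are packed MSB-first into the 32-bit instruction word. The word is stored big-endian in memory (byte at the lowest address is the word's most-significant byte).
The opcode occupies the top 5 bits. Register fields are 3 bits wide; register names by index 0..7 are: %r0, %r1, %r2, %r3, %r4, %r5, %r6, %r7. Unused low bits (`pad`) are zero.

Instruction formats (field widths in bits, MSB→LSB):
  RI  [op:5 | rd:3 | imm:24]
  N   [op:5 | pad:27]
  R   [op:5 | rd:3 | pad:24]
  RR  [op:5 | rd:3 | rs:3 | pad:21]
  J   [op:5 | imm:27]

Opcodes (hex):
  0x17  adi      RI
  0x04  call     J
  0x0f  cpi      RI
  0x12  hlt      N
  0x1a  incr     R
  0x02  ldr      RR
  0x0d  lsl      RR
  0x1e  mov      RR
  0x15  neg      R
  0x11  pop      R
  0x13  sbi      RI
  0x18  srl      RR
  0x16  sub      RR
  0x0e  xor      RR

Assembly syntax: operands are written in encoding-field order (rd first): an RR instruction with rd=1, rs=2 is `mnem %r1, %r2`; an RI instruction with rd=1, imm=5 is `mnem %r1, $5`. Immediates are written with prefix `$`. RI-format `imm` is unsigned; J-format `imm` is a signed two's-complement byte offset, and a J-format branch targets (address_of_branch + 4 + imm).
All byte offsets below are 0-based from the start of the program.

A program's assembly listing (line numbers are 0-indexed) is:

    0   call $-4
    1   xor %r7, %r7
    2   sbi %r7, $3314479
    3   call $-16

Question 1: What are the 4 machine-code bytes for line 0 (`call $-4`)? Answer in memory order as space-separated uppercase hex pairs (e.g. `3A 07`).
line 0 (call): pack op=0x4:5|imm=-4:27 = 0x27fffffc; big→ 27 ff ff fc

27 FF FF FC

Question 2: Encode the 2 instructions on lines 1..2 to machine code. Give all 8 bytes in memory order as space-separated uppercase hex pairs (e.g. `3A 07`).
line 1 (xor): pack op=0xe:5|rd=7:3|rs=7:3|pad=0:21 = 0x77e00000; big→ 77 e0 00 00
line 2 (sbi): pack op=0x13:5|rd=7:3|imm=3314479:24 = 0x9f32932f; big→ 9f 32 93 2f

77 E0 00 00 9F 32 93 2F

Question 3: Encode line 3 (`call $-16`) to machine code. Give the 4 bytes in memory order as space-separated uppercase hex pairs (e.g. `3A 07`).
27 FF FF F0

3. call fields op=0x4:5|imm=-16:27 → word 27fffff0h → 27 ff ff f0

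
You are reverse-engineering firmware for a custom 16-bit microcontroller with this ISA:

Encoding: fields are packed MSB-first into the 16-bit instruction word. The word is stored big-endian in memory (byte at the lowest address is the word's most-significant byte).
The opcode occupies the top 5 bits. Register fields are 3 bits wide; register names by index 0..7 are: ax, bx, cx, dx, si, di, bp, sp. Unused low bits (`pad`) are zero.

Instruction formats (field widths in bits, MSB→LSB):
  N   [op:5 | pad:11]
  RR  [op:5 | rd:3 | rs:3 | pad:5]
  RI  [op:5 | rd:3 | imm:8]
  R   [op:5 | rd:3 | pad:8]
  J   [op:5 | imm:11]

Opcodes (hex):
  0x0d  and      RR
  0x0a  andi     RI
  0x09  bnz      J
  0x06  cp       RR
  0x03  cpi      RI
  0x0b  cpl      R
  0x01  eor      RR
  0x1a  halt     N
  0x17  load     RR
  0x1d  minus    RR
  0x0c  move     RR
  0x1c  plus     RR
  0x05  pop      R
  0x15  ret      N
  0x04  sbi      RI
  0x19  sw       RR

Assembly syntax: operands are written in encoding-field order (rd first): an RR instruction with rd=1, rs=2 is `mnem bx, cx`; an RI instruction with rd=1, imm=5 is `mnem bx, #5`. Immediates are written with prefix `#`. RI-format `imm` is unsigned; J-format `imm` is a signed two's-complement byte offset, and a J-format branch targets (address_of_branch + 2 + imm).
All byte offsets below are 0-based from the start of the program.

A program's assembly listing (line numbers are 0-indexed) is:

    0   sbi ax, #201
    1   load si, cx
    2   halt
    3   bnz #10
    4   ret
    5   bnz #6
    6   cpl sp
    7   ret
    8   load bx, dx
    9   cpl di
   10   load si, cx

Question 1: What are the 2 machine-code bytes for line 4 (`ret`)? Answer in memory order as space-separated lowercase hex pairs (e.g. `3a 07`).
4. ret fields op=0x15:5|pad=0:11 → word a800h → a8 00

a8 00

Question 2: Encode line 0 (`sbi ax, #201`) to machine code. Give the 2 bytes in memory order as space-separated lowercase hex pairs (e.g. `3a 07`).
L0: sbi op=0x4:5|rd=0:3|imm=201:8 ⇒ 0x20c9 ⇒ big 20 c9

20 c9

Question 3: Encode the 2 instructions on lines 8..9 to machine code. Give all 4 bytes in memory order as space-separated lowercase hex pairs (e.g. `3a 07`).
b9 60 5d 00

L8: load op=0x17:5|rd=1:3|rs=3:3|pad=0:5 ⇒ 0xb960 ⇒ big b9 60
L9: cpl op=0xb:5|rd=5:3|pad=0:8 ⇒ 0x5d00 ⇒ big 5d 00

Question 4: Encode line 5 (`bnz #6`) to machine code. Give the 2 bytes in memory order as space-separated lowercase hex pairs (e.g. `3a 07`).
48 06

line 5 (bnz): pack op=0x9:5|imm=6:11 = 0x4806; big→ 48 06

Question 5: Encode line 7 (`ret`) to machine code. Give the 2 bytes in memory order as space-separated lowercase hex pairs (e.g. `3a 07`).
line 7 (ret): pack op=0x15:5|pad=0:11 = 0xa800; big→ a8 00

a8 00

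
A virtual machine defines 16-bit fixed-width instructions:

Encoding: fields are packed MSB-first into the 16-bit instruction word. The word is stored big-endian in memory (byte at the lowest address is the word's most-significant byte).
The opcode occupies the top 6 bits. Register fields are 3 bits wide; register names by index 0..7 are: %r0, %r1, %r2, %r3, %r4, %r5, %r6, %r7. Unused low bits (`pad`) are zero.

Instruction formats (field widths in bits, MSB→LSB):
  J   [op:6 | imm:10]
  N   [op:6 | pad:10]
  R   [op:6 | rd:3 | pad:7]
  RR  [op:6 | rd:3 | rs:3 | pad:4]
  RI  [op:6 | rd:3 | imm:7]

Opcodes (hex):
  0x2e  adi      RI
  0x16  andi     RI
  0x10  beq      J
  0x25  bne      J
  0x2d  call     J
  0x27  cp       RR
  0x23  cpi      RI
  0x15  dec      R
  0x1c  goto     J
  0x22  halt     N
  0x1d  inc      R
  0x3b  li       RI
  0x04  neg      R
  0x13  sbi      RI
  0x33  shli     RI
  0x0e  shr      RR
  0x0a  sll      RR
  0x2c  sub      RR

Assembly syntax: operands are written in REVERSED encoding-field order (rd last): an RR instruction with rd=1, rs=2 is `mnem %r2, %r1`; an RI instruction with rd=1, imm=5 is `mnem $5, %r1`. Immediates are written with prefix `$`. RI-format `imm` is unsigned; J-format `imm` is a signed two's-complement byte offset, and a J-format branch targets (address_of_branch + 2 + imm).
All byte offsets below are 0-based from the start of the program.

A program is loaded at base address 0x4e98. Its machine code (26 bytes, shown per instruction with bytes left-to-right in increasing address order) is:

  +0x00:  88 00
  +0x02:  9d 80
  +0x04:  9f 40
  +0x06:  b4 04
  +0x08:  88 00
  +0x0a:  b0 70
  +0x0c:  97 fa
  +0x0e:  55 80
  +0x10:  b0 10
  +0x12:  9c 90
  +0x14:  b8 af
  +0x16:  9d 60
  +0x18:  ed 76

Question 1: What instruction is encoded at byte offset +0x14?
adi $47, %r1

@+14  big-endian(b8 af) = 0xb8af
  opcode bits[15:10]=0x2e: adi/RI
  rd: (w>>7)&0x7=0x1 → %r1
  imm: (w>>0)&0x7f=0x2f → $47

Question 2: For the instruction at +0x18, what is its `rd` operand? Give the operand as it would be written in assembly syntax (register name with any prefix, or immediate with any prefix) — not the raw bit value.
%r2

[18] ed 76 → 0xed76
  op=0xed76>>10=0x3b ⇒ li (RI)
  rd: (w>>7)&0x7=0x2 → %r2
  imm: (w>>0)&0x7f=0x76 → $118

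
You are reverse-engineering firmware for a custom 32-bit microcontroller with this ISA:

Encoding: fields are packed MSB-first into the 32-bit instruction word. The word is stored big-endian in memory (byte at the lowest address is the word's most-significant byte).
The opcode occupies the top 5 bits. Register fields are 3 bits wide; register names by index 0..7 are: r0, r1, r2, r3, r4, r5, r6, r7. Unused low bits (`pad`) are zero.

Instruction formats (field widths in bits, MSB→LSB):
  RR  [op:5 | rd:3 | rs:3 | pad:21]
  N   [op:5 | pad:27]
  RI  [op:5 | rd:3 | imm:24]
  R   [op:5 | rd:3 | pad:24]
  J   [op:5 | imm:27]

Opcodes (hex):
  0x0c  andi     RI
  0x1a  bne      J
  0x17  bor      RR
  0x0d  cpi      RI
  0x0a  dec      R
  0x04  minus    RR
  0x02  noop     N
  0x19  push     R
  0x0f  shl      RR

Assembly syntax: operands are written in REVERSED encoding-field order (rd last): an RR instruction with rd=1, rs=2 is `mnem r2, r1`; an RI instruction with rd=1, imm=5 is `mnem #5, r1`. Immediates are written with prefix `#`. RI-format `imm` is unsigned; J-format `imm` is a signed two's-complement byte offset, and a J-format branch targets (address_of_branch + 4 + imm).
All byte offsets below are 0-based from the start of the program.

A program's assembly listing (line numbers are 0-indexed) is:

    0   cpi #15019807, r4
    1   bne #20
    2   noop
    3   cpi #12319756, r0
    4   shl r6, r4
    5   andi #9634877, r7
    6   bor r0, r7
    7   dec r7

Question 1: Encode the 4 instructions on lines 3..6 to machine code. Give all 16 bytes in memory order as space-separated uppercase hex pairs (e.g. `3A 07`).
68 BB FC 0C 7C C0 00 00 67 93 04 3D BF 00 00 00

line 3 (cpi): pack op=0xd:5|rd=0:3|imm=12319756:24 = 0x68bbfc0c; big→ 68 bb fc 0c
line 4 (shl): pack op=0xf:5|rd=4:3|rs=6:3|pad=0:21 = 0x7cc00000; big→ 7c c0 00 00
line 5 (andi): pack op=0xc:5|rd=7:3|imm=9634877:24 = 0x6793043d; big→ 67 93 04 3d
line 6 (bor): pack op=0x17:5|rd=7:3|rs=0:3|pad=0:21 = 0xbf000000; big→ bf 00 00 00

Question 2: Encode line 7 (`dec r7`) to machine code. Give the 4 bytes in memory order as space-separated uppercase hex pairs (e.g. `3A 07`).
57 00 00 00

7. dec fields op=0xa:5|rd=7:3|pad=0:24 → word 57000000h → 57 00 00 00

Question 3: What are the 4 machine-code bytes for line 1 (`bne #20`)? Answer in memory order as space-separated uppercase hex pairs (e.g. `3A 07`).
line 1 (bne): pack op=0x1a:5|imm=20:27 = 0xd0000014; big→ d0 00 00 14

D0 00 00 14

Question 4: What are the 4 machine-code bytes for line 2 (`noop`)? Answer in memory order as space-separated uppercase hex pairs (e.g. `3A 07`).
10 00 00 00

L2: noop op=0x2:5|pad=0:27 ⇒ 0x10000000 ⇒ big 10 00 00 00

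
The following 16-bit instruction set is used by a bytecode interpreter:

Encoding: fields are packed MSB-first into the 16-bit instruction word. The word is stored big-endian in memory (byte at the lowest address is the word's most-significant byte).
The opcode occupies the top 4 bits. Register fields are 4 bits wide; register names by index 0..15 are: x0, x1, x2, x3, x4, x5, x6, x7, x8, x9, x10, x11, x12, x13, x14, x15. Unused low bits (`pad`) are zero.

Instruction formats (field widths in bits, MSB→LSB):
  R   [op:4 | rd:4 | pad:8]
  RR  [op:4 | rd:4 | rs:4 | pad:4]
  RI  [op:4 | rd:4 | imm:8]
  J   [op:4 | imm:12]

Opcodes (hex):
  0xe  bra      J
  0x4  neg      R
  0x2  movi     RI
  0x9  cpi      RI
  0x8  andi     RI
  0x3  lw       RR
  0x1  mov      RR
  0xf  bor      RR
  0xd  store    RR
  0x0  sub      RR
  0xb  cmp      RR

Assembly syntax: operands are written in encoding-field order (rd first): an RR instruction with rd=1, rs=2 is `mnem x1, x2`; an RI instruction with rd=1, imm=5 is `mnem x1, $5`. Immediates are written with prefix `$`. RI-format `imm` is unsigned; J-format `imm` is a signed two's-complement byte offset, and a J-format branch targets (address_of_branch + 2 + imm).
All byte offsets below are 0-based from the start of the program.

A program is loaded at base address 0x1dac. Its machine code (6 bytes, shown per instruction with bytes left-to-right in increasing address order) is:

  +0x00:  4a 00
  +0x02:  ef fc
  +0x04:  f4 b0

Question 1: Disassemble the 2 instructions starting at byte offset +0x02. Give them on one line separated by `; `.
off 0x02: read ef fc as big → 0xeffc
  op=0xeffc>>12=0xe ⇒ bra (J)
  [11:0] imm=4092 (s12→-4) = $-4
off 0x04: read f4 b0 as big → 0xf4b0
  op=0xf4b0>>12=0xf ⇒ bor (RR)
  [11:8] rd=4 = x4
  [7:4] rs=11 = x11

bra $-4; bor x4, x11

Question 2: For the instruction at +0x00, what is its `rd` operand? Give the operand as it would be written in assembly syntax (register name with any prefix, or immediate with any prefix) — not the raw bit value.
+0x00: 4a 00 ⇒ word 0x4a00 (big)
  top 4b → 0x4 → neg [R]
  rd: (w>>8)&0xf=0xa → x10

x10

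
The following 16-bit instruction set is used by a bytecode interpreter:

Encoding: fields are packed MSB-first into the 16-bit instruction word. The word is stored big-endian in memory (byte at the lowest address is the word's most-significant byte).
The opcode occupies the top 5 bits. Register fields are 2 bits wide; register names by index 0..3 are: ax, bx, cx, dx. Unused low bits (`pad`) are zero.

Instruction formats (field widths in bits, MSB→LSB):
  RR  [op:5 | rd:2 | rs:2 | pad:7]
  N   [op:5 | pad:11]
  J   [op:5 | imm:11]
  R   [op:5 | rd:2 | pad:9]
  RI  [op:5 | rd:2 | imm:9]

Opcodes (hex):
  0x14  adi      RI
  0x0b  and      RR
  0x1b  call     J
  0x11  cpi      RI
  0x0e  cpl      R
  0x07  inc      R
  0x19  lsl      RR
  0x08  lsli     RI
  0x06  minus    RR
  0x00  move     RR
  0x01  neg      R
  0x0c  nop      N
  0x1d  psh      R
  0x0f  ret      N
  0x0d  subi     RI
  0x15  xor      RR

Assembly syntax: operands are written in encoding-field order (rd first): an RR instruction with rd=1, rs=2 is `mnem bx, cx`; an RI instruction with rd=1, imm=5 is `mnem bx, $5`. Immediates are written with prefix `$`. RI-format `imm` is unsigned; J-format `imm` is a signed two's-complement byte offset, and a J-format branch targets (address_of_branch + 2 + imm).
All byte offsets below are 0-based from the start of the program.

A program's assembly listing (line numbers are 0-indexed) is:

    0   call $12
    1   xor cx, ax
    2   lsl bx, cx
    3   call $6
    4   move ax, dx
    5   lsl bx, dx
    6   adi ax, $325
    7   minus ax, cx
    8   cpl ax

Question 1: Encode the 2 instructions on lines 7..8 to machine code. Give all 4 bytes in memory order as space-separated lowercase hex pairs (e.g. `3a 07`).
31 00 70 00

line 7 (minus): pack op=0x6:5|rd=0:2|rs=2:2|pad=0:7 = 0x3100; big→ 31 00
line 8 (cpl): pack op=0xe:5|rd=0:2|pad=0:9 = 0x7000; big→ 70 00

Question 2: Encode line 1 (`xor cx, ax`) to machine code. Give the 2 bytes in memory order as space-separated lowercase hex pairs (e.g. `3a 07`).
ac 00

1. xor fields op=0x15:5|rd=2:2|rs=0:2|pad=0:7 → word ac00h → ac 00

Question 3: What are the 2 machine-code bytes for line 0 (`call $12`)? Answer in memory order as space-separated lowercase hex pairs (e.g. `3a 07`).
d8 0c

0. call fields op=0x1b:5|imm=12:11 → word d80ch → d8 0c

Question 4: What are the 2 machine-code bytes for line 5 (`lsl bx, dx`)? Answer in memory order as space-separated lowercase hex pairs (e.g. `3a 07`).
L5: lsl op=0x19:5|rd=1:2|rs=3:2|pad=0:7 ⇒ 0xcb80 ⇒ big cb 80

cb 80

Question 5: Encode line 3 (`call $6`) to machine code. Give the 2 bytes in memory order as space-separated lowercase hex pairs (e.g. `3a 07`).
d8 06

L3: call op=0x1b:5|imm=6:11 ⇒ 0xd806 ⇒ big d8 06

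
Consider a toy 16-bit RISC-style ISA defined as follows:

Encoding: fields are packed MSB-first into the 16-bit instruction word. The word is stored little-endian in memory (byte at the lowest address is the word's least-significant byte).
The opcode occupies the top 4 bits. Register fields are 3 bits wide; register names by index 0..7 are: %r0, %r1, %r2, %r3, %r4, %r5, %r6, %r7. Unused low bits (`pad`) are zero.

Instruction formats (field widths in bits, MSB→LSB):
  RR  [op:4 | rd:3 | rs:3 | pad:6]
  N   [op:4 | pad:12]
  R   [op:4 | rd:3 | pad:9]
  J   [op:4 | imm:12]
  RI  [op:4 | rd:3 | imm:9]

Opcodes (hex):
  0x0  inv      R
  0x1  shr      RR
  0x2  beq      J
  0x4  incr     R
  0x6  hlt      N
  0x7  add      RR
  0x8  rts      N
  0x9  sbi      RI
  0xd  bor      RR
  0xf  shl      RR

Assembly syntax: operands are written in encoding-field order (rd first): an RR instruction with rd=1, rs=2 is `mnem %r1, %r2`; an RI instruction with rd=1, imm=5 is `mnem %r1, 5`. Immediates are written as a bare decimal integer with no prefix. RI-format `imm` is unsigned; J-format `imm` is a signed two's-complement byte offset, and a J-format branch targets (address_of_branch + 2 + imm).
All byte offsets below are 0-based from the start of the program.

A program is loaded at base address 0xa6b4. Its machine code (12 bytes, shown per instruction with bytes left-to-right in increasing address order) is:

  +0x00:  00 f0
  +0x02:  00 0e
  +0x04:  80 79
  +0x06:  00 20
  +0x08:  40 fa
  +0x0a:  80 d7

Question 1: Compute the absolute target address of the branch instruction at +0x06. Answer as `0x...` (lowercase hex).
0xa6bc

[06] 00 20 → 0x2000
  top 4b → 0x2 → beq [J]
  imm: (w>>0)&0xfff=0x0 → 0
  target = base 0xa6b4 + off 0x06 + 2 + imm 0 = 0xa6bc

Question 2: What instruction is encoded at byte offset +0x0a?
bor %r3, %r6

@+0a  little-endian(80 d7) = 0xd780
  op=0xd780>>12=0xd ⇒ bor (RR)
  [11:9] rd=3 = %r3
  [8:6] rs=6 = %r6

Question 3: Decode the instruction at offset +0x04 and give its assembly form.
@+04  little-endian(80 79) = 0x7980
  op=0x7980>>12=0x7 ⇒ add (RR)
  rd@[11:9]=0x4 ⇒ %r4
  rs@[8:6]=0x6 ⇒ %r6

add %r4, %r6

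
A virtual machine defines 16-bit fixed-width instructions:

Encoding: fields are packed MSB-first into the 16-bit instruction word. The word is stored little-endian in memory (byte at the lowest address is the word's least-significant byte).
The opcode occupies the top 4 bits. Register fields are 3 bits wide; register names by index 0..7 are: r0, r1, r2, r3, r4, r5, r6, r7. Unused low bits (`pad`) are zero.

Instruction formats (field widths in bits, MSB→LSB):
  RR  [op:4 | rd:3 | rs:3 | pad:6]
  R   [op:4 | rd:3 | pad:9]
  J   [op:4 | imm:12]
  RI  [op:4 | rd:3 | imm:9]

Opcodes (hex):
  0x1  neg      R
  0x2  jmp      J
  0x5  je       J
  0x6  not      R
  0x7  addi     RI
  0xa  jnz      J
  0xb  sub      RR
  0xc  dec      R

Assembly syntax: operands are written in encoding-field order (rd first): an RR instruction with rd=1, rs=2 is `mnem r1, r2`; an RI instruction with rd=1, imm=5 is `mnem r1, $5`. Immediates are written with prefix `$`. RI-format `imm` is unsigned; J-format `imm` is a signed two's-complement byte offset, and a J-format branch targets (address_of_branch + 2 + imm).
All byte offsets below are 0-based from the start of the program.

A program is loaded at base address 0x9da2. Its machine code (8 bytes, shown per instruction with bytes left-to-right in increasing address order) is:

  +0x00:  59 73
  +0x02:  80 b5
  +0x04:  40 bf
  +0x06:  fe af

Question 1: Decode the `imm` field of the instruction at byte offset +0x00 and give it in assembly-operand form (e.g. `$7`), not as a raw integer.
$345

@+00  little-endian(59 73) = 0x7359
  op=0x7359>>12=0x7 ⇒ addi (RI)
  rd@[11:9]=0x1 ⇒ r1
  imm@[8:0]=0x159 ⇒ $345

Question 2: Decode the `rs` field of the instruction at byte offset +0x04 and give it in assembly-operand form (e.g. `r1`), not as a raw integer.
[04] 40 bf → 0xbf40
  op=0xbf40>>12=0xb ⇒ sub (RR)
  [11:9] rd=7 = r7
  [8:6] rs=5 = r5

r5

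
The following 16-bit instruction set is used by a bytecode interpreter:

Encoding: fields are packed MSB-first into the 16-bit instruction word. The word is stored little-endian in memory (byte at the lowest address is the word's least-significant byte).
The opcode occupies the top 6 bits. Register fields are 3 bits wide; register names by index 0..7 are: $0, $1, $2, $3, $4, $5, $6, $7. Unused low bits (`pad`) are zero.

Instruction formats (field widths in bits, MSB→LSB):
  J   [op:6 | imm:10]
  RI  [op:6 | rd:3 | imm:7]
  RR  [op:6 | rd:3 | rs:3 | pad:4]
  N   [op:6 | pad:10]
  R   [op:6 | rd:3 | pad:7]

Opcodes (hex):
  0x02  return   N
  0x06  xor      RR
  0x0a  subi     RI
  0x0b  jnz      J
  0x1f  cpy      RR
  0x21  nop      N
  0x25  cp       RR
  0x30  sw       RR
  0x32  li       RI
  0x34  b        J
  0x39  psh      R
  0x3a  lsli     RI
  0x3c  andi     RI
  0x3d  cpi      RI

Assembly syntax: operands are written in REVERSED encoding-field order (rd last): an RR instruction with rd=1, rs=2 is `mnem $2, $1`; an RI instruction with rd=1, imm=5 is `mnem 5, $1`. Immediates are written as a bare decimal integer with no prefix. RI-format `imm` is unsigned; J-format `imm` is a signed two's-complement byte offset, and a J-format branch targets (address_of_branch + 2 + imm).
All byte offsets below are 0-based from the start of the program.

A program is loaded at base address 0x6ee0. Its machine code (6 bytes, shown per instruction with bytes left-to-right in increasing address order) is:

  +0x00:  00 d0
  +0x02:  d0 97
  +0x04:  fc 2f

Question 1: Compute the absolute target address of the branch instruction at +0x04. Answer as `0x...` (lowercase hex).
+0x04: fc 2f ⇒ word 0x2ffc (little)
  opcode bits[15:10]=0xb: jnz/J
  imm@[9:0]=0x3fc (s10→-4) ⇒ -4
  target = base 0x6ee0 + off 0x04 + 2 + imm -4 = 0x6ee2

0x6ee2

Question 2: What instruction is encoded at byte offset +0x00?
@+00  little-endian(00 d0) = 0xd000
  op=0xd000>>10=0x34 ⇒ b (J)
  imm: (w>>0)&0x3ff=0x0 → 0

b 0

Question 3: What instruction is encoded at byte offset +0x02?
cp $5, $7

[02] d0 97 → 0x97d0
  top 6b → 0x25 → cp [RR]
  rd@[9:7]=0x7 ⇒ $7
  rs@[6:4]=0x5 ⇒ $5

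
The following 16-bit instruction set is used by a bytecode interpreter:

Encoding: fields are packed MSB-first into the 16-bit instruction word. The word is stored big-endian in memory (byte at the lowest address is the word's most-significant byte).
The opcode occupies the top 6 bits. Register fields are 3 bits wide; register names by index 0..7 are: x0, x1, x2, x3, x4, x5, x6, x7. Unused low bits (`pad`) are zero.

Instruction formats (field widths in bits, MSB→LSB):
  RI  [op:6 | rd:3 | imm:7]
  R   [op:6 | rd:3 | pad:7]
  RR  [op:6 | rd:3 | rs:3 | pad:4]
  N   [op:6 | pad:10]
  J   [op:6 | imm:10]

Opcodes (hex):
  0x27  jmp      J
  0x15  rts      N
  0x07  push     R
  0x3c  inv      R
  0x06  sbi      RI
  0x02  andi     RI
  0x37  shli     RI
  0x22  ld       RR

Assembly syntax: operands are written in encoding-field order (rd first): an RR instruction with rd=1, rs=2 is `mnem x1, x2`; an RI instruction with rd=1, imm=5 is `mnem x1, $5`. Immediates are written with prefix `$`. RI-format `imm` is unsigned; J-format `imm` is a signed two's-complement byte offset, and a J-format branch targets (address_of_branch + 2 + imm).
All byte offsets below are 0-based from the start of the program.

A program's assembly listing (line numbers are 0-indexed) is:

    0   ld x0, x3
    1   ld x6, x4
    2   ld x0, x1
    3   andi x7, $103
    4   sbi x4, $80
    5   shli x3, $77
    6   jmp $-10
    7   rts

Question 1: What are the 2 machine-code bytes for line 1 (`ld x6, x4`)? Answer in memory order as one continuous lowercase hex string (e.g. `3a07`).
8b40

L1: ld op=0x22:6|rd=6:3|rs=4:3|pad=0:4 ⇒ 0x8b40 ⇒ big 8b 40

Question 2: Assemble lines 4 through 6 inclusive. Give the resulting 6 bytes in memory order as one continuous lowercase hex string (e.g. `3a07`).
line 4 (sbi): pack op=0x6:6|rd=4:3|imm=80:7 = 0x1a50; big→ 1a 50
line 5 (shli): pack op=0x37:6|rd=3:3|imm=77:7 = 0xddcd; big→ dd cd
line 6 (jmp): pack op=0x27:6|imm=-10:10 = 0x9ff6; big→ 9f f6

1a50ddcd9ff6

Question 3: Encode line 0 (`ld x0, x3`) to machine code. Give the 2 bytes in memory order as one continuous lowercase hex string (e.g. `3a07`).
8830

line 0 (ld): pack op=0x22:6|rd=0:3|rs=3:3|pad=0:4 = 0x8830; big→ 88 30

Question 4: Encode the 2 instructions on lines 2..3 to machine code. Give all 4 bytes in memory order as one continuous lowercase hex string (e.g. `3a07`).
2. ld fields op=0x22:6|rd=0:3|rs=1:3|pad=0:4 → word 8810h → 88 10
3. andi fields op=0x2:6|rd=7:3|imm=103:7 → word 0be7h → 0b e7

88100be7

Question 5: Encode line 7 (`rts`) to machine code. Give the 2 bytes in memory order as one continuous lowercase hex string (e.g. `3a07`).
L7: rts op=0x15:6|pad=0:10 ⇒ 0x5400 ⇒ big 54 00

5400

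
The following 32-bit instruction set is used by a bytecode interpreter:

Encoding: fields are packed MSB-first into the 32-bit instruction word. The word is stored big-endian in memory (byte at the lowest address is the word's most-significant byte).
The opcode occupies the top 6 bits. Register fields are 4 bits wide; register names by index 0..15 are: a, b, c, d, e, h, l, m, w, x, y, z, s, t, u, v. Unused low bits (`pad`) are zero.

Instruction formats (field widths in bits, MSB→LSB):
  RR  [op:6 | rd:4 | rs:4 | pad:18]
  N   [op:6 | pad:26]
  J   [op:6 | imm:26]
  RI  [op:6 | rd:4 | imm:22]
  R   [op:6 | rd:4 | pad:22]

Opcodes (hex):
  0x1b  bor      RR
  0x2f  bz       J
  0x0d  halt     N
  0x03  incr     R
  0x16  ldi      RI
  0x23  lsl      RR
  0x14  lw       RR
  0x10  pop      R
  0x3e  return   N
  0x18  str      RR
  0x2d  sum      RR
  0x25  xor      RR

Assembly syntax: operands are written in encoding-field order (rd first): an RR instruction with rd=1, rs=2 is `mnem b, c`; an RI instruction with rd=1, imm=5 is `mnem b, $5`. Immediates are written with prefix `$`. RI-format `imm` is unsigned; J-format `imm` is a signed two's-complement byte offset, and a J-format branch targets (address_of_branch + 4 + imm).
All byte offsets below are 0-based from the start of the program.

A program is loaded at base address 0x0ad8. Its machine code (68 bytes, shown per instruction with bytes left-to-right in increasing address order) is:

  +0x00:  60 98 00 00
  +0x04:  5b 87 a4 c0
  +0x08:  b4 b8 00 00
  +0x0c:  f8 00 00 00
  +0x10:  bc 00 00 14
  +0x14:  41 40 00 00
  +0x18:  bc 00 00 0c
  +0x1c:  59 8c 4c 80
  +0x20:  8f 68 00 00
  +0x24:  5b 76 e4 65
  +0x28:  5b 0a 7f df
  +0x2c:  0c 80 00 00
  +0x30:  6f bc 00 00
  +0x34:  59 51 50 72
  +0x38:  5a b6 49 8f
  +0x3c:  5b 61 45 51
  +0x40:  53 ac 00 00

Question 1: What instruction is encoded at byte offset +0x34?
ldi h, $1134706

+0x34: 59 51 50 72 ⇒ word 0x59515072 (big)
  op=0x59515072>>26=0x16 ⇒ ldi (RI)
  [25:22] rd=5 = h
  [21:0] imm=1134706 = $1134706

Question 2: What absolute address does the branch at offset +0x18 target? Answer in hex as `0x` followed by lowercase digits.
[18] bc 00 00 0c → 0xbc00000c
  opcode bits[31:26]=0x2f: bz/J
  imm@[25:0]=0xc ⇒ $12
  target = base 0x0ad8 + off 0x18 + 4 + imm 12 = 0x0b00

0x0b00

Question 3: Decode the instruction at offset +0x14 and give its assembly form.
@+14  big-endian(41 40 00 00) = 0x41400000
  opcode bits[31:26]=0x10: pop/R
  rd@[25:22]=0x5 ⇒ h

pop h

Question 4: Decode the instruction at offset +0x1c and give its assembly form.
[1c] 59 8c 4c 80 → 0x598c4c80
  top 6b → 0x16 → ldi [RI]
  rd@[25:22]=0x6 ⇒ l
  imm@[21:0]=0xc4c80 ⇒ $806016

ldi l, $806016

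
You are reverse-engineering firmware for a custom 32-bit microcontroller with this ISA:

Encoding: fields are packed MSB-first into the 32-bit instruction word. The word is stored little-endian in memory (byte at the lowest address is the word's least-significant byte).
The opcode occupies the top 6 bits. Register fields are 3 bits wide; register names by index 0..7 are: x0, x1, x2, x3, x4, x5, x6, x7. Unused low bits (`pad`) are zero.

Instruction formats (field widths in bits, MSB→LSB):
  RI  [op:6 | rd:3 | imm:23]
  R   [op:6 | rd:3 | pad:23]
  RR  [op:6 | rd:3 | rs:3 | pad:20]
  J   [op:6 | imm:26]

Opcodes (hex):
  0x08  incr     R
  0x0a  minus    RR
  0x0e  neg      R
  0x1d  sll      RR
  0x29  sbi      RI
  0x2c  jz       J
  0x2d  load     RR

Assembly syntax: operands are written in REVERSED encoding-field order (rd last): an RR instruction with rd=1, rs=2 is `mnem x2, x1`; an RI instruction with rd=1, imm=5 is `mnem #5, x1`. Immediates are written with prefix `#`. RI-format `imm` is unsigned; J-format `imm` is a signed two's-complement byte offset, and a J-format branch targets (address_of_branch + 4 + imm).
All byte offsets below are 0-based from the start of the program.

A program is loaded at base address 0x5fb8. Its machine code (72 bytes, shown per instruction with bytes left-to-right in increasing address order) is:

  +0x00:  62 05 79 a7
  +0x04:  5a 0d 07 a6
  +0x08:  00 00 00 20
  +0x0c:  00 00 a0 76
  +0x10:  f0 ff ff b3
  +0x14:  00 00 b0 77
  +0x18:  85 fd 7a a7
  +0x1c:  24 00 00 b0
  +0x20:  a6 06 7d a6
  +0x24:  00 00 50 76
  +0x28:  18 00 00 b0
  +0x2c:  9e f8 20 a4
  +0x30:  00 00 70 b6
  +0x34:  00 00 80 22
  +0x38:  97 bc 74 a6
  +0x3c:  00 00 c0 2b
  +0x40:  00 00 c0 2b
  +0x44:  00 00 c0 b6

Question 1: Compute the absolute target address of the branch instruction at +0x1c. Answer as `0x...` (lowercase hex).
off 0x1c: read 24 00 00 b0 as little → 0xb0000024
  op=0xb0000024>>26=0x2c ⇒ jz (J)
  [25:0] imm=36 = #36
  target = base 0x5fb8 + off 0x1c + 4 + imm 36 = 0x5ffc

0x5ffc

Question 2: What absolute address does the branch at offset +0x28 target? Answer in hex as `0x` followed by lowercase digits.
@+28  little-endian(18 00 00 b0) = 0xb0000018
  opcode bits[31:26]=0x2c: jz/J
  [25:0] imm=24 = #24
  target = base 0x5fb8 + off 0x28 + 4 + imm 24 = 0x5ffc

0x5ffc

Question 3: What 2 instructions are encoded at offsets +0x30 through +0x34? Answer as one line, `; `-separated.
+0x30: 00 00 70 b6 ⇒ word 0xb6700000 (little)
  op=0xb6700000>>26=0x2d ⇒ load (RR)
  rd: (w>>23)&0x7=0x4 → x4
  rs: (w>>20)&0x7=0x7 → x7
+0x34: 00 00 80 22 ⇒ word 0x22800000 (little)
  op=0x22800000>>26=0x8 ⇒ incr (R)
  rd: (w>>23)&0x7=0x5 → x5

load x7, x4; incr x5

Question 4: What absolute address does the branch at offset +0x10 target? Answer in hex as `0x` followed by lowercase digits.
@+10  little-endian(f0 ff ff b3) = 0xb3fffff0
  opcode bits[31:26]=0x2c: jz/J
  [25:0] imm=67108848 (s26→-16) = #-16
  target = base 0x5fb8 + off 0x10 + 4 + imm -16 = 0x5fbc

0x5fbc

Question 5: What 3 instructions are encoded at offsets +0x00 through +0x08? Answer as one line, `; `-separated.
sbi #7931234, x6; sbi #462170, x4; incr x0

+0x00: 62 05 79 a7 ⇒ word 0xa7790562 (little)
  op=0xa7790562>>26=0x29 ⇒ sbi (RI)
  rd@[25:23]=0x6 ⇒ x6
  imm@[22:0]=0x790562 ⇒ #7931234
+0x04: 5a 0d 07 a6 ⇒ word 0xa6070d5a (little)
  op=0xa6070d5a>>26=0x29 ⇒ sbi (RI)
  rd@[25:23]=0x4 ⇒ x4
  imm@[22:0]=0x70d5a ⇒ #462170
+0x08: 00 00 00 20 ⇒ word 0x20000000 (little)
  op=0x20000000>>26=0x8 ⇒ incr (R)
  rd@[25:23]=0x0 ⇒ x0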